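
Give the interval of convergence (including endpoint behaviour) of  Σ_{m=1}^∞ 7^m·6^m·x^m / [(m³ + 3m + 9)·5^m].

The ratio of consecutive coefficients is [(m³ + 3m + 9)/((m+1)³ + 3(m+1) + 9)] · 7·6/5 → 42/5.
The series converges when 42/5 · |x| < 1, giving R = 5/42.
When x = 5/42, the series is dominated by a constant times Σ 1/m³, which converges (p = 3 > 1).
When x = -5/42, absolute convergence follows by limit comparison with Σ 1/m³.

[-5/42, 5/42]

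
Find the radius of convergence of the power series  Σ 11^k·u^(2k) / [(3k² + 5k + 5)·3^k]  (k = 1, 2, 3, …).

R = √33/11

By the ratio test, |a_{k+1}/a_k| = [(3k² + 5k + 5)/(3(k+1)² + 5(k+1) + 5)] · 11/3 → 11/3.
Since the exponent of u increases by 2 each term, convergence requires |u|² < 3/11, hence R = √33/11.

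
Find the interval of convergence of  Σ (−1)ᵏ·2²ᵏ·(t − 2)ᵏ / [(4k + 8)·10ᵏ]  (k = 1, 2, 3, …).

(-1/2, 9/2]

The ratio of consecutive coefficients is [(4k + 8)/(4(k+1) + 8)] · 4/10 → 2/5.
Hence the series converges for |t − 2| < 1/(2/5) = 5/2, so the radius of convergence is 5/2.
Endpoint t = 9/2: the terms alternate in sign and decrease monotonically to 0 in absolute value (size ~ c/k), so the alternating series test gives convergence.
At t = -1/2: comparison with the harmonic series Σ 1/k shows the series diverges.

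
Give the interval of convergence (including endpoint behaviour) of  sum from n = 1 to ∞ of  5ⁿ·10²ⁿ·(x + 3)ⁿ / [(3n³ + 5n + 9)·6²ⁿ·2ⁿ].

Apply the ratio test: |a_{n+1}| / |a_n| = [(3n³ + 5n + 9)/(3(n+1)³ + 5(n+1) + 9)] · 5·100/(36·2), which tends to 125/18 as n → ∞.
Hence the series converges for |x + 3| < 1/(125/18) = 18/125, so the radius of convergence is 18/125.
At x = -357/125: the terms are on the order of 1/n³, so the series converges absolutely by comparison with the p-series (p = 3 > 1).
At x = -393/125: the series is dominated by a constant times Σ 1/n³, which converges (p = 3 > 1).

[-393/125, -357/125]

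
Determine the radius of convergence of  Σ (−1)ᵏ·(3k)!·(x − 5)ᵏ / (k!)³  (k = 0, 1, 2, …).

Apply the ratio test: |a_{k+1}| / |a_k| = (3k+1)·(3k+2)·(3k+3)/(k+1)³, which tends to 27 as k → ∞.
The series converges when 27 · |x − 5| < 1, giving R = 1/27.

R = 1/27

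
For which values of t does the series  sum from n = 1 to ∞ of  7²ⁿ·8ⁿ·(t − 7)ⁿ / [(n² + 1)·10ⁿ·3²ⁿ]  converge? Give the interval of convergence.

Apply the ratio test: |a_{n+1}| / |a_n| = [(n² + 1)/((n+1)² + 1)] · 49·8/(10·9), which tends to 196/45 as n → ∞.
Thus R = 1/(196/45) = 45/196.
Check t = 1417/196: absolute convergence follows by limit comparison with Σ 1/n².
At t = 1327/196: absolute convergence follows by limit comparison with Σ 1/n².

[1327/196, 1417/196]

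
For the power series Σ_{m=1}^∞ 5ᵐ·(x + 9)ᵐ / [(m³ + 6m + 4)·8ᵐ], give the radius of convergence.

Apply the ratio test: |a_{m+1}| / |a_m| = [(m³ + 6m + 4)/((m+1)³ + 6(m+1) + 4)] · 5/8, which tends to 5/8 as m → ∞.
The series converges when 5/8 · |x + 9| < 1, giving R = 8/5.

R = 8/5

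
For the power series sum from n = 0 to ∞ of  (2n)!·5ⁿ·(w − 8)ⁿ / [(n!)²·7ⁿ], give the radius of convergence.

By the ratio test, |a_{n+1}/a_n| = (2n+1)·(2n+2)/(n+1)² · 5/7 → 20/7.
Thus R = 1/(20/7) = 7/20.

R = 7/20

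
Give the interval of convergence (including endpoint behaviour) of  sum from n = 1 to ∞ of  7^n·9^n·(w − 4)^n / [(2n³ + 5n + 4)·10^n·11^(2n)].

The ratio of consecutive coefficients is [(2n³ + 5n + 4)/(2(n+1)³ + 5(n+1) + 4)] · 7·9/(10·121) → 63/1210.
The series converges when 63/1210 · |w − 4| < 1, giving R = 1210/63.
Check w = 1462/63: absolute convergence follows by limit comparison with Σ 1/n³.
Check w = -958/63: the terms are on the order of 1/n³, so the series converges absolutely by comparison with the p-series (p = 3 > 1).

[-958/63, 1462/63]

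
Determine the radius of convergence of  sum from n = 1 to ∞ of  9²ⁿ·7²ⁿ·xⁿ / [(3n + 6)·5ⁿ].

Apply the ratio test: |a_{n+1}| / |a_n| = [(3n + 6)/(3(n+1) + 6)] · 81·49/5, which tends to 3969/5 as n → ∞.
Hence the series converges for |x| < 1/(3969/5) = 5/3969, so the radius of convergence is 5/3969.

R = 5/3969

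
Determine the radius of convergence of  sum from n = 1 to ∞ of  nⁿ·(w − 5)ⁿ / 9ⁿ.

Applying the root test, |a_n|^(1/n) = n/9 → ∞.
Since the n-th root of |a_n| is unbounded, the series converges only at w = 5; R = 0.

R = 0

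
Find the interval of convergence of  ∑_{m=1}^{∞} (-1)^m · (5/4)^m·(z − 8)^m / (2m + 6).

(36/5, 44/5]

Apply the ratio test: |a_{m+1}| / |a_m| = [(2m + 6)/(2(m+1) + 6)] · 5/4, which tends to 5/4 as m → ∞.
Hence the series converges for |z − 8| < 1/(5/4) = 4/5, so the radius of convergence is 4/5.
At z = 44/5: an alternating series whose terms decrease to 0 in absolute value, so it converges by the Leibniz criterion.
Endpoint z = 36/5: comparison with the harmonic series Σ 1/m shows the series diverges.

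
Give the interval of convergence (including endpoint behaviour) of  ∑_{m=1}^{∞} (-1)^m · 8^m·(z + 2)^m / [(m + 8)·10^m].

(-13/4, -3/4]

Apply the ratio test: |a_{m+1}| / |a_m| = [(m + 8)/((m+1) + 8)] · 8/10, which tends to 4/5 as m → ∞.
Thus R = 1/(4/5) = 5/4.
When z = -3/4, convergence follows from the alternating series test (terms decrease monotonically to 0).
When z = -13/4, comparison with the harmonic series Σ 1/m shows the series diverges.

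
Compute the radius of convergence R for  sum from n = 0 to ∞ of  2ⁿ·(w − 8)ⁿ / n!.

R = ∞

Apply the ratio test: |a_{n+1}| / |a_n| = 2 · 1/(n+1), which tends to 0 as n → ∞.
Since the limit is 0 < 1 for every w, the series converges on all of ℝ and R = ∞.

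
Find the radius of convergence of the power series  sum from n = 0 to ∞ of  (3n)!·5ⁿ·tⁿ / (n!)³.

R = 1/135

The ratio of consecutive coefficients is (3n+1)·(3n+2)·(3n+3)/(n+1)³ · 5 → 135.
Convergence for |t| · 135 < 1, i.e. |t| < 1/135. So R = 1/135.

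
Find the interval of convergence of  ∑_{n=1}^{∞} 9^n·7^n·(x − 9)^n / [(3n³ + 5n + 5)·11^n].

[556/63, 578/63]

By the ratio test, |a_{n+1}/a_n| = [(3n³ + 5n + 5)/(3(n+1)³ + 5(n+1) + 5)] · 9·7/11 → 63/11.
Hence the series converges for |x − 9| < 1/(63/11) = 11/63, so the radius of convergence is 11/63.
At x = 578/63: the terms are on the order of 1/n³, so the series converges absolutely by comparison with the p-series (p = 3 > 1).
Endpoint x = 556/63: the series is dominated by a constant times Σ 1/n³, which converges (p = 3 > 1).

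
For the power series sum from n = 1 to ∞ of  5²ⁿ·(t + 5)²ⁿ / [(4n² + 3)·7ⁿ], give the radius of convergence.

Apply the ratio test: |a_{n+1}| / |a_n| = [(4n² + 3)/(4(n+1)² + 3)] · 25/7, which tends to 25/7 as n → ∞.
Since the exponent of (t + 5) increases by 2 each term, convergence requires |t + 5|² < 7/25, hence R = √7/5.

R = √7/5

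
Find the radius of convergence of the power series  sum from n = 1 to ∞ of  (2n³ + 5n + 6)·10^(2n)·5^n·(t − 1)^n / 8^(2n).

Apply the ratio test: |a_{n+1}| / |a_n| = [(2(n+1)³ + 5(n+1) + 6)/(2n³ + 5n + 6)] · 100·5/64, which tends to 125/16 as n → ∞.
Thus R = 1/(125/16) = 16/125.

R = 16/125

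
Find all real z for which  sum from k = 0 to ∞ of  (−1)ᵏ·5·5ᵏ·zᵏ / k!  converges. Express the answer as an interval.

Apply the ratio test: |a_{k+1}| / |a_k| = 5/5 · 5 · 1/(k+1), which tends to 0 as k → ∞.
The limit is 0, so the series converges for all z; R = ∞.

(−∞, ∞)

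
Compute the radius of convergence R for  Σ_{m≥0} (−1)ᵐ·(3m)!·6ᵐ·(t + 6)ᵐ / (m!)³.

R = 1/162

By the ratio test, |a_{m+1}/a_m| = (3m+1)·(3m+2)·(3m+3)/(m+1)³ · 6 → 162.
The series converges when 162 · |t + 6| < 1, giving R = 1/162.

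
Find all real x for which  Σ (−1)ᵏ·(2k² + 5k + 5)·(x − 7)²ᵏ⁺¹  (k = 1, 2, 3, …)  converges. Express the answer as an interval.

The ratio of consecutive coefficients is (2(k+1)² + 5(k+1) + 5)/(2k² + 5k + 5) → 1.
Since the exponent of (x − 7) increases by 2 each term, convergence requires |x − 7|² < 1, hence R = 1.
At x = 8: the k-th term does not approach 0; divergence by the term test.
Check x = 6: the terms do not tend to 0, so the series diverges.

(6, 8)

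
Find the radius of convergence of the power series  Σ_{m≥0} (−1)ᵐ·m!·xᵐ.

The ratio of consecutive coefficients is (m+1) → ∞.
The ratio grows without bound, so the series diverges whenever x ≠ 0; it converges only at x = 0. R = 0.

R = 0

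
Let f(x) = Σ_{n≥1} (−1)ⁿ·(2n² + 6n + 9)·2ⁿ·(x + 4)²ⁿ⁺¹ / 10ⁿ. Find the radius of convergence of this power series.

By the ratio test, |a_{n+1}/a_n| = [(2(n+1)² + 6(n+1) + 9)/(2n² + 6n + 9)] · 2/10 → 1/5.
Writing y = (x + 4)², the series in y has radius 5, so |x + 4| < √(5) and R = √5.

R = √5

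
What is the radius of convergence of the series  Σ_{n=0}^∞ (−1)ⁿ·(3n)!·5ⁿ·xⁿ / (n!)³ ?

R = 1/135

Ratio test: |a_{n+1}/a_n| = (3n+1)·(3n+2)·(3n+3)/(n+1)³ · 5 → 135 as n → ∞.
Convergence for |x| · 135 < 1, i.e. |x| < 1/135. So R = 1/135.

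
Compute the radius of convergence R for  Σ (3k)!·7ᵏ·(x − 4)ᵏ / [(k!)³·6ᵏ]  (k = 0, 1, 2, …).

R = 2/63

Apply the ratio test: |a_{k+1}| / |a_k| = (3k+1)·(3k+2)·(3k+3)/(k+1)³ · 7/6, which tends to 63/2 as k → ∞.
Thus R = 1/(63/2) = 2/63.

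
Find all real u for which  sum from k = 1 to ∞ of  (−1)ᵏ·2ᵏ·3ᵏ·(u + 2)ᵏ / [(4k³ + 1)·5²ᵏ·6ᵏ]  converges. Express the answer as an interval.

[-27, 23]

Ratio test: |a_{k+1}/a_k| = [(4k³ + 1)/(4(k+1)³ + 1)] · 2·3/(25·6) → 1/25 as k → ∞.
The series converges when 1/25 · |u + 2| < 1, giving R = 25.
Endpoint u = 23: the terms are on the order of 1/k³, so the series converges absolutely by comparison with the p-series (p = 3 > 1).
At u = -27: the series is dominated by a constant times Σ 1/k³, which converges (p = 3 > 1).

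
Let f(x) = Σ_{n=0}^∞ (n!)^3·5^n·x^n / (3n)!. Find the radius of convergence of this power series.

R = 27/5

Apply the ratio test: |a_{n+1}| / |a_n| = (n+1)³/[(3n+1)·(3n+2)·(3n+3)] · 5, which tends to 5/27 as n → ∞.
The series converges when 5/27 · |x| < 1, giving R = 27/5.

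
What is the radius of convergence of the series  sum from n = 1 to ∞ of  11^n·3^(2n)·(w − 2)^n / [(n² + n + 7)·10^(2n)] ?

By the ratio test, |a_{n+1}/a_n| = [(n² + n + 7)/((n+1)² + (n+1) + 7)] · 11·9/100 → 99/100.
Thus R = 1/(99/100) = 100/99.

R = 100/99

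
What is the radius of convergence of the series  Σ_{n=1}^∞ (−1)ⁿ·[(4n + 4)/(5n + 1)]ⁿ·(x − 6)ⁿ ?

R = 5/4

By the Cauchy root test, |a_n|^(1/n) = (4n + 4)/(5n + 1) → 4/5.
Thus R = 1/(4/5) = 5/4.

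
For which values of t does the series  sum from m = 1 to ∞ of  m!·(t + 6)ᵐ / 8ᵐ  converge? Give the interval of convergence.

Apply the ratio test: |a_{m+1}| / |a_m| = (m+1) · 1/8, which tends to ∞ as m → ∞.
Since the ratio → ∞, the series diverges for every t ≠ -6, and R = 0.

{-6}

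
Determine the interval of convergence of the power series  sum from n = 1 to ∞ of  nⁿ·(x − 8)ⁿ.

By the Cauchy root test, |a_n|^(1/n) = n → ∞.
The root grows without bound, so R = 0 (convergence only at x = 8).

{8}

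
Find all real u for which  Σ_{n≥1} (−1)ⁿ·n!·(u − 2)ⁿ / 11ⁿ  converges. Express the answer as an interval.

{2}

The ratio of consecutive coefficients is (n+1) · 1/11 → ∞.
The terms grow without bound for any (u − 2) ≠ 0, so R = 0 (convergence only at u = 2).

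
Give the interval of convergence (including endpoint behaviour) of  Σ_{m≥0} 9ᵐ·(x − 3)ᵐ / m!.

(−∞, ∞)

By the ratio test, |a_{m+1}/a_m| = 9 · 1/(m+1) → 0.
Since the limit is 0 < 1 for every x, the series converges on all of ℝ and R = ∞.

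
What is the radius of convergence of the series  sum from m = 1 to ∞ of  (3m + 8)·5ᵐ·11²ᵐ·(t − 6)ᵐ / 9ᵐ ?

R = 9/605

Apply the ratio test: |a_{m+1}| / |a_m| = [(3(m+1) + 8)/(3m + 8)] · 5·121/9, which tends to 605/9 as m → ∞.
The series converges when 605/9 · |t − 6| < 1, giving R = 9/605.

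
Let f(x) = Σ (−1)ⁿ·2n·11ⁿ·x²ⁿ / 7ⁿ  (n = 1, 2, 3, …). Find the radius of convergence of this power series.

R = √77/11

Ratio test: |a_{n+1}/a_n| = [2(n+1)/2n] · 11/7 → 11/7 as n → ∞.
Since the exponent of x increases by 2 each term, convergence requires |x|² < 7/11, hence R = √77/11.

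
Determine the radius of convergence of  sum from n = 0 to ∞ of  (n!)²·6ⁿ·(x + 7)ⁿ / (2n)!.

Apply the ratio test: |a_{n+1}| / |a_n| = (n+1)²/[(2n+1)·(2n+2)] · 6, which tends to 3/2 as n → ∞.
The series converges when 3/2 · |x + 7| < 1, giving R = 2/3.

R = 2/3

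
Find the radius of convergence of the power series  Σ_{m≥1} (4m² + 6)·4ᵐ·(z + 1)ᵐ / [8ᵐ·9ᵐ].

The ratio of consecutive coefficients is [(4(m+1)² + 6)/(4m² + 6)] · 4/(8·9) → 1/18.
Convergence for |z + 1| · 1/18 < 1, i.e. |z + 1| < 18. So R = 18.

R = 18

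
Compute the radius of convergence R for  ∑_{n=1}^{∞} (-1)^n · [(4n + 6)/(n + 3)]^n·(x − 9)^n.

Root test: |a_n|^(1/n) = (4n + 6)/(n + 3) → 4.
Thus R = 1/(4) = 1/4.

R = 1/4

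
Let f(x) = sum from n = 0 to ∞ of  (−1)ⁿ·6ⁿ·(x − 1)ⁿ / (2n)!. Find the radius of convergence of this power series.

By the ratio test, |a_{n+1}/a_n| = 6 · 1/[(2n+1)·(2n+2)] → 0.
The limit is 0, so the series converges for all x; R = ∞.

R = ∞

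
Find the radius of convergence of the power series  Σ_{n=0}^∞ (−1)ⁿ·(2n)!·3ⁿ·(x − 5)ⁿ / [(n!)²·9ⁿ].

R = 3/4

By the ratio test, |a_{n+1}/a_n| = (2n+1)·(2n+2)/(n+1)² · 3/9 → 4/3.
The series converges when 4/3 · |x − 5| < 1, giving R = 3/4.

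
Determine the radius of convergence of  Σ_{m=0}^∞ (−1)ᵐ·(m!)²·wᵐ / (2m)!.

The ratio of consecutive coefficients is (m+1)²/[(2m+1)·(2m+2)] → 1/4.
Hence the series converges for |w| < 1/(1/4) = 4, so the radius of convergence is 4.

R = 4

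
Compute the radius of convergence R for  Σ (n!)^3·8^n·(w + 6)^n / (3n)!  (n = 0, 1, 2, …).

Ratio test: |a_{n+1}/a_n| = (n+1)³/[(3n+1)·(3n+2)·(3n+3)] · 8 → 8/27 as n → ∞.
Convergence for |w + 6| · 8/27 < 1, i.e. |w + 6| < 27/8. So R = 27/8.

R = 27/8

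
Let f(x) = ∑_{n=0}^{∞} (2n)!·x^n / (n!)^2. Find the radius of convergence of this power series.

R = 1/4

Ratio test: |a_{n+1}/a_n| = (2n+1)·(2n+2)/(n+1)² → 4 as n → ∞.
The series converges when 4 · |x| < 1, giving R = 1/4.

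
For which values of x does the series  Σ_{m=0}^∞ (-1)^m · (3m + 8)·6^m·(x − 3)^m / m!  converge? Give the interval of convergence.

By the ratio test, |a_{m+1}/a_m| = (3(m+1) + 8)/(3m + 8) · 6 · 1/(m+1) → 0.
Since the limit is 0 < 1 for every x, the series converges on all of ℝ and R = ∞.

(−∞, ∞)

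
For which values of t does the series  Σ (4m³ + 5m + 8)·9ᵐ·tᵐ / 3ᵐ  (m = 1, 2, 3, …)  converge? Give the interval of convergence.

(-1/3, 1/3)

By the ratio test, |a_{m+1}/a_m| = [(4(m+1)³ + 5(m+1) + 8)/(4m³ + 5m + 8)] · 9/3 → 3.
Thus R = 1/(3) = 1/3.
Check t = 1/3: the terms have absolute value of order m³, which does not tend to 0, so the series diverges by the divergence test.
When t = -1/3, the m-th term does not approach 0; divergence by the term test.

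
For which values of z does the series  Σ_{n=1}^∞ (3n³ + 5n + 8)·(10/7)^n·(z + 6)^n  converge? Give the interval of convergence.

The ratio of consecutive coefficients is [(3(n+1)³ + 5(n+1) + 8)/(3n³ + 5n + 8)] · 10/7 → 10/7.
The series converges when 10/7 · |z + 6| < 1, giving R = 7/10.
Endpoint z = -53/10: the n-th term does not approach 0; divergence by the term test.
At z = -67/10: the terms have absolute value of order n³, which does not tend to 0, so the series diverges by the divergence test.

(-67/10, -53/10)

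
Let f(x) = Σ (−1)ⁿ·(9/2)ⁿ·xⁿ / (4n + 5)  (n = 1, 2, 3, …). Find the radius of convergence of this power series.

Ratio test: |a_{n+1}/a_n| = [(4n + 5)/(4(n+1) + 5)] · 9/2 → 9/2 as n → ∞.
Hence the series converges for |x| < 1/(9/2) = 2/9, so the radius of convergence is 2/9.

R = 2/9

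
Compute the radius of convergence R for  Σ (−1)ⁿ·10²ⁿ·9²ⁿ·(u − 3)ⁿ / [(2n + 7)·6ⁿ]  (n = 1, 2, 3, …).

R = 1/1350

Ratio test: |a_{n+1}/a_n| = [(2n + 7)/(2(n+1) + 7)] · 100·81/6 → 1350 as n → ∞.
Hence the series converges for |u − 3| < 1/(1350) = 1/1350, so the radius of convergence is 1/1350.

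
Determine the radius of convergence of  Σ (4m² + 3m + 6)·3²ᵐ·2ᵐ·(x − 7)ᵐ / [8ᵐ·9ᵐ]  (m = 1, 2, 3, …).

R = 4

Ratio test: |a_{m+1}/a_m| = [(4(m+1)² + 3(m+1) + 6)/(4m² + 3m + 6)] · 9·2/(8·9) → 1/4 as m → ∞.
The series converges when 1/4 · |x − 7| < 1, giving R = 4.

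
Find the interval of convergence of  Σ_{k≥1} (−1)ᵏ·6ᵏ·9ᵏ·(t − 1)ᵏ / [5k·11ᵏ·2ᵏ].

By the ratio test, |a_{k+1}/a_k| = [5k/5(k+1)] · 6·9/(11·2) → 27/11.
Thus R = 1/(27/11) = 11/27.
Check t = 38/27: convergence follows from the alternating series test (terms decrease monotonically to 0).
Endpoint t = 16/27: the terms behave like c/k; limit comparison with the harmonic series gives divergence.

(16/27, 38/27]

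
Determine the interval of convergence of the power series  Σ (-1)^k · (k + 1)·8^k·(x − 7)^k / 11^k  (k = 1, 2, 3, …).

(45/8, 67/8)

Ratio test: |a_{k+1}/a_k| = [((k+1) + 1)/(k + 1)] · 8/11 → 8/11 as k → ∞.
The series converges when 8/11 · |x − 7| < 1, giving R = 11/8.
Check x = 67/8: the terms have absolute value of order k, which does not tend to 0, so the series diverges by the divergence test.
Check x = 45/8: the k-th term does not approach 0; divergence by the term test.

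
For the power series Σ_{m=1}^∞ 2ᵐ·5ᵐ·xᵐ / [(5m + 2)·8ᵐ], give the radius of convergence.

Apply the ratio test: |a_{m+1}| / |a_m| = [(5m + 2)/(5(m+1) + 2)] · 2·5/8, which tends to 5/4 as m → ∞.
The series converges when 5/4 · |x| < 1, giving R = 4/5.

R = 4/5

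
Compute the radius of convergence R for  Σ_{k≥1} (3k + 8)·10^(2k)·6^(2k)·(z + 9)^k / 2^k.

R = 1/1800

Apply the ratio test: |a_{k+1}| / |a_k| = [(3(k+1) + 8)/(3k + 8)] · 100·36/2, which tends to 1800 as k → ∞.
Convergence for |z + 9| · 1800 < 1, i.e. |z + 9| < 1/1800. So R = 1/1800.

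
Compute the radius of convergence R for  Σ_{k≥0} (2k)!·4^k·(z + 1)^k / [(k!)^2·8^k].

R = 1/2

Apply the ratio test: |a_{k+1}| / |a_k| = (2k+1)·(2k+2)/(k+1)² · 4/8, which tends to 2 as k → ∞.
Hence the series converges for |z + 1| < 1/(2) = 1/2, so the radius of convergence is 1/2.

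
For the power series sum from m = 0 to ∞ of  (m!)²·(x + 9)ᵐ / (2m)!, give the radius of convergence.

R = 4

By the ratio test, |a_{m+1}/a_m| = (m+1)²/[(2m+1)·(2m+2)] → 1/4.
The series converges when 1/4 · |x + 9| < 1, giving R = 4.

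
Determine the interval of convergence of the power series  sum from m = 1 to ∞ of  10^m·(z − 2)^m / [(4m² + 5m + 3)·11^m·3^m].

[-13/10, 53/10]

By the ratio test, |a_{m+1}/a_m| = [(4m² + 5m + 3)/(4(m+1)² + 5(m+1) + 3)] · 10/(11·3) → 10/33.
Convergence for |z − 2| · 10/33 < 1, i.e. |z − 2| < 33/10. So R = 33/10.
When z = 53/10, absolute convergence follows by limit comparison with Σ 1/m².
Check z = -13/10: the terms are on the order of 1/m², so the series converges absolutely by comparison with the p-series (p = 2 > 1).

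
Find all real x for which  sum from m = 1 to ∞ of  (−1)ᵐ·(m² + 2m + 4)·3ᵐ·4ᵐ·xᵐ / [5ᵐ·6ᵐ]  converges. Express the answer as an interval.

(-5/2, 5/2)

By the ratio test, |a_{m+1}/a_m| = [((m+1)² + 2(m+1) + 4)/(m² + 2m + 4)] · 3·4/(5·6) → 2/5.
The series converges when 2/5 · |x| < 1, giving R = 5/2.
Endpoint x = 5/2: the m-th term does not approach 0; divergence by the term test.
Check x = -5/2: the m-th term does not approach 0; divergence by the term test.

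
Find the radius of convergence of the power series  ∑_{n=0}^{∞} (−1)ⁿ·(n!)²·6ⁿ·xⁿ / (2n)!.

The ratio of consecutive coefficients is (n+1)²/[(2n+1)·(2n+2)] · 6 → 3/2.
Hence the series converges for |x| < 1/(3/2) = 2/3, so the radius of convergence is 2/3.

R = 2/3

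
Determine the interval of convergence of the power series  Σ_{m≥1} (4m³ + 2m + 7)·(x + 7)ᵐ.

(-8, -6)

The ratio of consecutive coefficients is (4(m+1)³ + 2(m+1) + 7)/(4m³ + 2m + 7) → 1.
So the series converges when |x + 7| < 1 and diverges when |x + 7| > 1; R = 1.
When x = -6, the terms do not tend to 0, so the series diverges.
Check x = -8: the terms do not tend to 0, so the series diverges.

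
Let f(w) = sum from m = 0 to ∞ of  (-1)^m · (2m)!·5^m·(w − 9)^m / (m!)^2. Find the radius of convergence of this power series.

R = 1/20

Ratio test: |a_{m+1}/a_m| = (2m+1)·(2m+2)/(m+1)² · 5 → 20 as m → ∞.
Convergence for |w − 9| · 20 < 1, i.e. |w − 9| < 1/20. So R = 1/20.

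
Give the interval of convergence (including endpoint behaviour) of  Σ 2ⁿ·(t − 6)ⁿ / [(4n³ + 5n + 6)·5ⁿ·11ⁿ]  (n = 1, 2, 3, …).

Ratio test: |a_{n+1}/a_n| = [(4n³ + 5n + 6)/(4(n+1)³ + 5(n+1) + 6)] · 2/(5·11) → 2/55 as n → ∞.
Thus R = 1/(2/55) = 55/2.
Endpoint t = 67/2: the terms are on the order of 1/n³, so the series converges absolutely by comparison with the p-series (p = 3 > 1).
Endpoint t = -43/2: the series is dominated by a constant times Σ 1/n³, which converges (p = 3 > 1).

[-43/2, 67/2]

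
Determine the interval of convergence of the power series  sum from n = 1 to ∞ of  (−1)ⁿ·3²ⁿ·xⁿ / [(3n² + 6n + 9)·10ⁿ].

Apply the ratio test: |a_{n+1}| / |a_n| = [(3n² + 6n + 9)/(3(n+1)² + 6(n+1) + 9)] · 9/10, which tends to 9/10 as n → ∞.
Hence the series converges for |x| < 1/(9/10) = 10/9, so the radius of convergence is 10/9.
At x = 10/9: the terms are on the order of 1/n², so the series converges absolutely by comparison with the p-series (p = 2 > 1).
Check x = -10/9: the series is dominated by a constant times Σ 1/n², which converges (p = 2 > 1).

[-10/9, 10/9]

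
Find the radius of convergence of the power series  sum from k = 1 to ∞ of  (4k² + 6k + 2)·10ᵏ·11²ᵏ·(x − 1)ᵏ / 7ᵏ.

R = 7/1210

The ratio of consecutive coefficients is [(4(k+1)² + 6(k+1) + 2)/(4k² + 6k + 2)] · 10·121/7 → 1210/7.
Thus R = 1/(1210/7) = 7/1210.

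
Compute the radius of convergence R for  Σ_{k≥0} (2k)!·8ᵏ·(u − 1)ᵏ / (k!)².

R = 1/32

By the ratio test, |a_{k+1}/a_k| = (2k+1)·(2k+2)/(k+1)² · 8 → 32.
Hence the series converges for |u − 1| < 1/(32) = 1/32, so the radius of convergence is 1/32.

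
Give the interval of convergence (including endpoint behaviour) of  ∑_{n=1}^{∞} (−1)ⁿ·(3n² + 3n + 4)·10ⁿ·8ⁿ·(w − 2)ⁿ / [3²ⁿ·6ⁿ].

By the ratio test, |a_{n+1}/a_n| = [(3(n+1)² + 3(n+1) + 4)/(3n² + 3n + 4)] · 10·8/(9·6) → 40/27.
The series converges when 40/27 · |w − 2| < 1, giving R = 27/40.
Check w = 107/40: the n-th term does not approach 0; divergence by the term test.
At w = 53/40: the terms do not tend to 0, so the series diverges.

(53/40, 107/40)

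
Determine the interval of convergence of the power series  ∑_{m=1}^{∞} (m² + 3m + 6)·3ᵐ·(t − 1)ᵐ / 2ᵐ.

(1/3, 5/3)

Apply the ratio test: |a_{m+1}| / |a_m| = [((m+1)² + 3(m+1) + 6)/(m² + 3m + 6)] · 3/2, which tends to 3/2 as m → ∞.
Hence the series converges for |t − 1| < 1/(3/2) = 2/3, so the radius of convergence is 2/3.
When t = 5/3, the terms have absolute value of order m², which does not tend to 0, so the series diverges by the divergence test.
Check t = 1/3: the terms do not tend to 0, so the series diverges.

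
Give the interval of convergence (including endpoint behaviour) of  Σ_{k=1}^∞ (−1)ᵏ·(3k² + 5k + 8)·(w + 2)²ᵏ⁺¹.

Ratio test: |a_{k+1}/a_k| = (3(k+1)² + 5(k+1) + 8)/(3k² + 5k + 8) → 1 as k → ∞.
Since the exponent of (w + 2) increases by 2 each term, convergence requires |w + 2|² < 1, hence R = 1.
At w = -1: the k-th term does not approach 0; divergence by the term test.
When w = -3, the k-th term does not approach 0; divergence by the term test.

(-3, -1)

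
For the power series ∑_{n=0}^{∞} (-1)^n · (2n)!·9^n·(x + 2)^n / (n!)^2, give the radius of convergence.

R = 1/36

The ratio of consecutive coefficients is (2n+1)·(2n+2)/(n+1)² · 9 → 36.
Hence the series converges for |x + 2| < 1/(36) = 1/36, so the radius of convergence is 1/36.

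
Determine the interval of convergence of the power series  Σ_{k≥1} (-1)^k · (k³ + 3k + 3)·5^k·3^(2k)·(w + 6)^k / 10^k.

(-56/9, -52/9)

Ratio test: |a_{k+1}/a_k| = [((k+1)³ + 3(k+1) + 3)/(k³ + 3k + 3)] · 5·9/10 → 9/2 as k → ∞.
Thus R = 1/(9/2) = 2/9.
Check w = -52/9: the terms do not tend to 0, so the series diverges.
At w = -56/9: the k-th term does not approach 0; divergence by the term test.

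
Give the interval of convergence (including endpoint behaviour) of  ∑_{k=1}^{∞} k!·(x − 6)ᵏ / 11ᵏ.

{6}

Ratio test: |a_{k+1}/a_k| = (k+1) · 1/11 → ∞ as k → ∞.
Since the ratio → ∞, the series diverges for every x ≠ 6, and R = 0.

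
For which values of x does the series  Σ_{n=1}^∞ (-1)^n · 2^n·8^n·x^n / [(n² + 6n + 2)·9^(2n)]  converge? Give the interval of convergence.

Ratio test: |a_{n+1}/a_n| = [(n² + 6n + 2)/((n+1)² + 6(n+1) + 2)] · 2·8/81 → 16/81 as n → ∞.
Thus R = 1/(16/81) = 81/16.
At x = 81/16: absolute convergence follows by limit comparison with Σ 1/n².
Check x = -81/16: the series is dominated by a constant times Σ 1/n², which converges (p = 2 > 1).

[-81/16, 81/16]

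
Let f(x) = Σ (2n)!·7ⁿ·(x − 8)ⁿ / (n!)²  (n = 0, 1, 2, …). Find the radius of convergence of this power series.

Ratio test: |a_{n+1}/a_n| = (2n+1)·(2n+2)/(n+1)² · 7 → 28 as n → ∞.
The series converges when 28 · |x − 8| < 1, giving R = 1/28.

R = 1/28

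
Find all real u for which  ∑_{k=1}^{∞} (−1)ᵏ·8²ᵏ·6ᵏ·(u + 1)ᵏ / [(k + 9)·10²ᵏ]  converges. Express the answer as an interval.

Apply the ratio test: |a_{k+1}| / |a_k| = [(k + 9)/((k+1) + 9)] · 64·6/100, which tends to 96/25 as k → ∞.
The series converges when 96/25 · |u + 1| < 1, giving R = 25/96.
At u = -71/96: convergence follows from the alternating series test (terms decrease monotonically to 0).
At u = -121/96: the terms are asymptotic to a nonzero constant times 1/k, so the series diverges by limit comparison with Σ 1/k.

(-121/96, -71/96]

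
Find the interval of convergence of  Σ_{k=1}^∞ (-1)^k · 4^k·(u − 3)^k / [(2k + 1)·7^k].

(5/4, 19/4]

By the ratio test, |a_{k+1}/a_k| = [(2k + 1)/(2(k+1) + 1)] · 4/7 → 4/7.
Convergence for |u − 3| · 4/7 < 1, i.e. |u − 3| < 7/4. So R = 7/4.
Endpoint u = 19/4: the terms alternate in sign and decrease monotonically to 0 in absolute value (size ~ c/k), so the alternating series test gives convergence.
Endpoint u = 5/4: the terms are asymptotic to a nonzero constant times 1/k, so the series diverges by limit comparison with Σ 1/k.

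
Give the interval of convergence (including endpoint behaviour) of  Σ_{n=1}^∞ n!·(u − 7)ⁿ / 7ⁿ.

Ratio test: |a_{n+1}/a_n| = (n+1) · 1/7 → ∞ as n → ∞.
The terms grow without bound for any (u − 7) ≠ 0, so R = 0 (convergence only at u = 7).

{7}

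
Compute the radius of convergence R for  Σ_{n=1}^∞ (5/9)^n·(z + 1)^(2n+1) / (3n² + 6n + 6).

R = 3√5/5

Ratio test: |a_{n+1}/a_n| = [(3n² + 6n + 6)/(3(n+1)² + 6(n+1) + 6)] · 5/9 → 5/9 as n → ∞.
Since the exponent of (z + 1) increases by 2 each term, convergence requires |z + 1|² < 9/5, hence R = 3√5/5.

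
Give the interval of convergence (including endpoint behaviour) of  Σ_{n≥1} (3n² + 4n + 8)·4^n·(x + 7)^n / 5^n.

The ratio of consecutive coefficients is [(3(n+1)² + 4(n+1) + 8)/(3n² + 4n + 8)] · 4/5 → 4/5.
Thus R = 1/(4/5) = 5/4.
When x = -23/4, the terms do not tend to 0, so the series diverges.
Check x = -33/4: the terms have absolute value of order n², which does not tend to 0, so the series diverges by the divergence test.

(-33/4, -23/4)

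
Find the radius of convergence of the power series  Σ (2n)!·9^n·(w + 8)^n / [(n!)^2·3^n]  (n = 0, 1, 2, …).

R = 1/12

The ratio of consecutive coefficients is (2n+1)·(2n+2)/(n+1)² · 9/3 → 12.
The series converges when 12 · |w + 8| < 1, giving R = 1/12.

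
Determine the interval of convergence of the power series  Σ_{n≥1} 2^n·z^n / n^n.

(−∞, ∞)

Applying the root test, |a_n|^(1/n) = 2/n → 0.
Since the n-th root of |a_n| tends to 0, the series converges for all real z; R = ∞.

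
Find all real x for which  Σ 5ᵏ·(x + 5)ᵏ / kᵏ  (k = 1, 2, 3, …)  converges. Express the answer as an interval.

(−∞, ∞)

By the Cauchy root test, |a_k|^(1/k) = 5/k → 0.
Since the k-th root of |a_k| tends to 0, the series converges for all real x; R = ∞.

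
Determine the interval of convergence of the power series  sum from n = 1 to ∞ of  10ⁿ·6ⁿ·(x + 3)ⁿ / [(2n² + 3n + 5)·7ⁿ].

[-187/60, -173/60]

By the ratio test, |a_{n+1}/a_n| = [(2n² + 3n + 5)/(2(n+1)² + 3(n+1) + 5)] · 10·6/7 → 60/7.
Thus R = 1/(60/7) = 7/60.
Check x = -173/60: the terms are on the order of 1/n², so the series converges absolutely by comparison with the p-series (p = 2 > 1).
When x = -187/60, the terms are on the order of 1/n², so the series converges absolutely by comparison with the p-series (p = 2 > 1).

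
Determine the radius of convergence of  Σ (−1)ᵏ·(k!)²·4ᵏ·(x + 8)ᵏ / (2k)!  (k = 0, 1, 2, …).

R = 1

Ratio test: |a_{k+1}/a_k| = (k+1)²/[(2k+1)·(2k+2)] · 4 → 1 as k → ∞.
Hence R = 1.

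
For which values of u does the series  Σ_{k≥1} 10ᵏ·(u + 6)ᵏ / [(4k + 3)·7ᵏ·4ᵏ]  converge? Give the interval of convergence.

Ratio test: |a_{k+1}/a_k| = [(4k + 3)/(4(k+1) + 3)] · 10/(7·4) → 5/14 as k → ∞.
The series converges when 5/14 · |u + 6| < 1, giving R = 14/5.
When u = -16/5, the terms behave like c/k; limit comparison with the harmonic series gives divergence.
At u = -44/5: an alternating series whose terms decrease to 0 in absolute value, so it converges by the Leibniz criterion.

[-44/5, -16/5)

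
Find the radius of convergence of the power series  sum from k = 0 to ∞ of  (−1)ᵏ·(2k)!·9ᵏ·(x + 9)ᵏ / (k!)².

R = 1/36

Ratio test: |a_{k+1}/a_k| = (2k+1)·(2k+2)/(k+1)² · 9 → 36 as k → ∞.
Thus R = 1/(36) = 1/36.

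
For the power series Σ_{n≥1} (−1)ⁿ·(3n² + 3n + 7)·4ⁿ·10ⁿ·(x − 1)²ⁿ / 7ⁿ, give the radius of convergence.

Apply the ratio test: |a_{n+1}| / |a_n| = [(3(n+1)² + 3(n+1) + 7)/(3n² + 3n + 7)] · 4·10/7, which tends to 40/7 as n → ∞.
Writing y = (x − 1)², the series in y has radius 7/40, so |x − 1| < √(7/40) and R = √70/20.

R = √70/20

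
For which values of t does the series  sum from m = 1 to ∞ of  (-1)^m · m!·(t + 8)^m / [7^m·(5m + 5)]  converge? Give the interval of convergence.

The ratio of consecutive coefficients is (m+1) · 1/7 · (5m + 5)/(5(m+1) + 5) → ∞.
Since the ratio → ∞, the series diverges for every t ≠ -8, and R = 0.

{-8}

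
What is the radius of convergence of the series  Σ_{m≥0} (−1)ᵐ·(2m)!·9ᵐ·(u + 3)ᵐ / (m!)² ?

R = 1/36

By the ratio test, |a_{m+1}/a_m| = (2m+1)·(2m+2)/(m+1)² · 9 → 36.
Hence the series converges for |u + 3| < 1/(36) = 1/36, so the radius of convergence is 1/36.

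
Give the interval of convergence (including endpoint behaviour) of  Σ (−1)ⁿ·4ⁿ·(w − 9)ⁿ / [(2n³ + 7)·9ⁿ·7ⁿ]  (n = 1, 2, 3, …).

Ratio test: |a_{n+1}/a_n| = [(2n³ + 7)/(2(n+1)³ + 7)] · 4/(9·7) → 4/63 as n → ∞.
Hence the series converges for |w − 9| < 1/(4/63) = 63/4, so the radius of convergence is 63/4.
When w = 99/4, absolute convergence follows by limit comparison with Σ 1/n³.
Check w = -27/4: the series is dominated by a constant times Σ 1/n³, which converges (p = 3 > 1).

[-27/4, 99/4]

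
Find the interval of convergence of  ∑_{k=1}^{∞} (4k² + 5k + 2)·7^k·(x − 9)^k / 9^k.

(54/7, 72/7)

Apply the ratio test: |a_{k+1}| / |a_k| = [(4(k+1)² + 5(k+1) + 2)/(4k² + 5k + 2)] · 7/9, which tends to 7/9 as k → ∞.
Hence the series converges for |x − 9| < 1/(7/9) = 9/7, so the radius of convergence is 9/7.
Endpoint x = 72/7: the k-th term does not approach 0; divergence by the term test.
At x = 54/7: the terms do not tend to 0, so the series diverges.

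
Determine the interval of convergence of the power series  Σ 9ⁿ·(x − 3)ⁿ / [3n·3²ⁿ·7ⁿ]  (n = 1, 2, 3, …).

[-4, 10)

Ratio test: |a_{n+1}/a_n| = [3n/3(n+1)] · 9/(9·7) → 1/7 as n → ∞.
Thus R = 1/(1/7) = 7.
Endpoint x = 10: comparison with the harmonic series Σ 1/n shows the series diverges.
At x = -4: an alternating series whose terms decrease to 0 in absolute value, so it converges by the Leibniz criterion.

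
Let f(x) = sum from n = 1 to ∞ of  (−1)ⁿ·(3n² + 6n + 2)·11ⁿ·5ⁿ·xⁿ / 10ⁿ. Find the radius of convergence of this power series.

Ratio test: |a_{n+1}/a_n| = [(3(n+1)² + 6(n+1) + 2)/(3n² + 6n + 2)] · 11·5/10 → 11/2 as n → ∞.
Thus R = 1/(11/2) = 2/11.

R = 2/11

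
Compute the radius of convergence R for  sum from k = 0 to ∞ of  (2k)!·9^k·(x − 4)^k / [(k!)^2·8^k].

R = 2/9

The ratio of consecutive coefficients is (2k+1)·(2k+2)/(k+1)² · 9/8 → 9/2.
Thus R = 1/(9/2) = 2/9.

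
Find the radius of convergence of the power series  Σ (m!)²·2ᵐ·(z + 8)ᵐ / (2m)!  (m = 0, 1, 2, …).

The ratio of consecutive coefficients is (m+1)²/[(2m+1)·(2m+2)] · 2 → 1/2.
Hence the series converges for |z + 8| < 1/(1/2) = 2, so the radius of convergence is 2.

R = 2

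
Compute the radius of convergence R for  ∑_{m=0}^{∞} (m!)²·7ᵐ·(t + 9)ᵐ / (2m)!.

Ratio test: |a_{m+1}/a_m| = (m+1)²/[(2m+1)·(2m+2)] · 7 → 7/4 as m → ∞.
Convergence for |t + 9| · 7/4 < 1, i.e. |t + 9| < 4/7. So R = 4/7.

R = 4/7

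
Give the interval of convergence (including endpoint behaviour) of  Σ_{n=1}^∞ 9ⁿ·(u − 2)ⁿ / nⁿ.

By the Cauchy root test, |a_n|^(1/n) = 9/n → 0.
Since the n-th root of |a_n| tends to 0, the series converges for all real u; R = ∞.

(−∞, ∞)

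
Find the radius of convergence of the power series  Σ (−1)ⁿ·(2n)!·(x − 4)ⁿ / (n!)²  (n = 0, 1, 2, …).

R = 1/4

Apply the ratio test: |a_{n+1}| / |a_n| = (2n+1)·(2n+2)/(n+1)², which tends to 4 as n → ∞.
Hence the series converges for |x − 4| < 1/(4) = 1/4, so the radius of convergence is 1/4.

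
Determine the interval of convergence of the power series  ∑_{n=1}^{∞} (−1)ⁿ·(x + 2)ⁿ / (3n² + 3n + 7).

By the ratio test, |a_{n+1}/a_n| = (3n² + 3n + 7)/(3(n+1)² + 3(n+1) + 7) → 1.
So the series converges when |x + 2| < 1 and diverges when |x + 2| > 1; R = 1.
Check x = -1: absolute convergence follows by limit comparison with Σ 1/n².
Check x = -3: the terms are on the order of 1/n², so the series converges absolutely by comparison with the p-series (p = 2 > 1).

[-3, -1]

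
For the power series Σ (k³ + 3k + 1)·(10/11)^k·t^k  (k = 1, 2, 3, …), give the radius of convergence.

R = 11/10

The ratio of consecutive coefficients is [((k+1)³ + 3(k+1) + 1)/(k³ + 3k + 1)] · 10/11 → 10/11.
The series converges when 10/11 · |t| < 1, giving R = 11/10.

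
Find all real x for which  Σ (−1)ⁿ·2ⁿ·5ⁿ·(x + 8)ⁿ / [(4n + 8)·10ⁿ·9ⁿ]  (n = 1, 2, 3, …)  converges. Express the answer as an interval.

The ratio of consecutive coefficients is [(4n + 8)/(4(n+1) + 8)] · 2·5/(10·9) → 1/9.
The series converges when 1/9 · |x + 8| < 1, giving R = 9.
Check x = 1: the terms alternate in sign and decrease monotonically to 0 in absolute value (size ~ c/n), so the alternating series test gives convergence.
When x = -17, the terms behave like c/n; limit comparison with the harmonic series gives divergence.

(-17, 1]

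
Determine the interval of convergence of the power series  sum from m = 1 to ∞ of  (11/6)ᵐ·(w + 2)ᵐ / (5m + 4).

Apply the ratio test: |a_{m+1}| / |a_m| = [(5m + 4)/(5(m+1) + 4)] · 11/6, which tends to 11/6 as m → ∞.
The series converges when 11/6 · |w + 2| < 1, giving R = 6/11.
When w = -16/11, comparison with the harmonic series Σ 1/m shows the series diverges.
Check w = -28/11: an alternating series whose terms decrease to 0 in absolute value, so it converges by the Leibniz criterion.

[-28/11, -16/11)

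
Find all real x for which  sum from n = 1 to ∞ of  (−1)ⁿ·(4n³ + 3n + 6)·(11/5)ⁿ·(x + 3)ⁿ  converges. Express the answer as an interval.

(-38/11, -28/11)

The ratio of consecutive coefficients is [(4(n+1)³ + 3(n+1) + 6)/(4n³ + 3n + 6)] · 11/5 → 11/5.
The series converges when 11/5 · |x + 3| < 1, giving R = 5/11.
When x = -28/11, the terms have absolute value of order n³, which does not tend to 0, so the series diverges by the divergence test.
Endpoint x = -38/11: the terms have absolute value of order n³, which does not tend to 0, so the series diverges by the divergence test.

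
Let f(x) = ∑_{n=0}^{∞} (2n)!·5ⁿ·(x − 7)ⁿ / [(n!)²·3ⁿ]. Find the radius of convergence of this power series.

Ratio test: |a_{n+1}/a_n| = (2n+1)·(2n+2)/(n+1)² · 5/3 → 20/3 as n → ∞.
Hence the series converges for |x − 7| < 1/(20/3) = 3/20, so the radius of convergence is 3/20.

R = 3/20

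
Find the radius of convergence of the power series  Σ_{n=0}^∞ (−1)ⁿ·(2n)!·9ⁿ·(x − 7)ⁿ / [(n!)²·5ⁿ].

Ratio test: |a_{n+1}/a_n| = (2n+1)·(2n+2)/(n+1)² · 9/5 → 36/5 as n → ∞.
Hence the series converges for |x − 7| < 1/(36/5) = 5/36, so the radius of convergence is 5/36.

R = 5/36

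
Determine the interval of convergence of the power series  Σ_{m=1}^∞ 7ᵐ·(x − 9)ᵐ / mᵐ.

(−∞, ∞)

Root test: |a_m|^(1/m) = 7/m → 0.
The limit is 0 for every x, so R = ∞.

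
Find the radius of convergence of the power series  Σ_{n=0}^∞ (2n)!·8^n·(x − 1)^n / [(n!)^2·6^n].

The ratio of consecutive coefficients is (2n+1)·(2n+2)/(n+1)² · 8/6 → 16/3.
Thus R = 1/(16/3) = 3/16.

R = 3/16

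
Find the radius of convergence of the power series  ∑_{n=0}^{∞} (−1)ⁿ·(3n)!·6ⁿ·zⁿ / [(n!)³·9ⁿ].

Ratio test: |a_{n+1}/a_n| = (3n+1)·(3n+2)·(3n+3)/(n+1)³ · 6/9 → 18 as n → ∞.
The series converges when 18 · |z| < 1, giving R = 1/18.

R = 1/18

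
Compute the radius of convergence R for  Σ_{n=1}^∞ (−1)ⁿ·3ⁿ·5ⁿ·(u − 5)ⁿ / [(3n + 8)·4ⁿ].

Apply the ratio test: |a_{n+1}| / |a_n| = [(3n + 8)/(3(n+1) + 8)] · 3·5/4, which tends to 15/4 as n → ∞.
Hence the series converges for |u − 5| < 1/(15/4) = 4/15, so the radius of convergence is 4/15.

R = 4/15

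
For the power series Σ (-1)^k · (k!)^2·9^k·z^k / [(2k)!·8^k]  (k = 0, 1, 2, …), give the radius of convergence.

The ratio of consecutive coefficients is (k+1)²/[(2k+1)·(2k+2)] · 9/8 → 9/32.
Thus R = 1/(9/32) = 32/9.

R = 32/9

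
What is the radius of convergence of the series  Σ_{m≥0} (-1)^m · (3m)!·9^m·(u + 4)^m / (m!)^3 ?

R = 1/243

Apply the ratio test: |a_{m+1}| / |a_m| = (3m+1)·(3m+2)·(3m+3)/(m+1)³ · 9, which tends to 243 as m → ∞.
Convergence for |u + 4| · 243 < 1, i.e. |u + 4| < 1/243. So R = 1/243.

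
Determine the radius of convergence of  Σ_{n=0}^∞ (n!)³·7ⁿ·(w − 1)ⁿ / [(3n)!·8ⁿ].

R = 216/7

Ratio test: |a_{n+1}/a_n| = (n+1)³/[(3n+1)·(3n+2)·(3n+3)] · 7/8 → 7/216 as n → ∞.
Thus R = 1/(7/216) = 216/7.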